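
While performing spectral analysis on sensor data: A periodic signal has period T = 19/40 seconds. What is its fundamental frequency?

The fundamental frequency is the reciprocal of the period.
f = 1/T = 1/(19/40) = 40/19 Hz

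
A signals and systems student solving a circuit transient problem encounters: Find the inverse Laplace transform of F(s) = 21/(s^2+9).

Standard pair: w/(s^2+w^2) <-> sin(wt)*u(t)
Recognize w^2 = 9, so w = 3; numerator 21 = 7*3.
f(t) = 7*sin(3t)*u(t)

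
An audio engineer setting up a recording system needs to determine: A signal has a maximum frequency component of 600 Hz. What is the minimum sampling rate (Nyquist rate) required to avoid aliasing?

By the Nyquist-Shannon sampling theorem,
the minimum sampling rate (Nyquist rate) must be at least 2 * f_max.
Nyquist rate = 2 * 600 Hz = 1200 Hz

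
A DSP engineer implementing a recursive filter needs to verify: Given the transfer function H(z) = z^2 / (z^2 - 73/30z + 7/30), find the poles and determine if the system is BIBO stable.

Poles are roots of the denominator: z^2 - 73/30z + 7/30 = 0.
Quadratic formula: z = [-(-73/30) +/- sqrt((-73/30)^2 - 4*(7/30))] / 2
Discriminant = 5329/900 - 14/15 = 4489/900; sqrt = 67/30.
z = (73/30 +/- 67/30) / 2 => z = 7/3 or z = 1/10.
|p1| = 7/3, |p2| = 1/10.
For BIBO stability, all poles must lie inside the unit circle (|p| < 1).
System is UNSTABLE since at least one |p| >= 1.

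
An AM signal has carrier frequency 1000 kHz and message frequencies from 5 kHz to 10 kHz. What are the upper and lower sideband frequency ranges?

Upper sideband (USB) = fc + [fm_low, fm_high] = 1000 + [5, 10] = [1005, 1010] kHz
Lower sideband (LSB) = fc - [fm_high, fm_low] = 1000 - [10, 5] = [990, 995] kHz
Total occupied spectrum: 990 kHz to 1010 kHz (plus carrier at 1000 kHz)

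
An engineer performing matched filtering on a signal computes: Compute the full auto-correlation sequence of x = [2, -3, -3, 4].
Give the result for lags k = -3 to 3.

r_xx[k] = sum_m x[m]*x[m+k], indexed from 0, for k = -3 to 3:
  r_xx[-3] = x[3]*x[0] = 8
  r_xx[-2] = x[2]*x[0] + x[3]*x[1] = -18
  r_xx[-1] = x[1]*x[0] + x[2]*x[1] + x[3]*x[2] = -9
  r_xx[0] = x[0]*x[0] + x[1]*x[1] + x[2]*x[2] + x[3]*x[3] = 38
  r_xx[1] = x[0]*x[1] + x[1]*x[2] + x[2]*x[3] = -9
  r_xx[2] = x[0]*x[2] + x[1]*x[3] = -18
  r_xx[3] = x[0]*x[3] = 8
r_xx = [8, -18, -9, 38, -9, -18, 8]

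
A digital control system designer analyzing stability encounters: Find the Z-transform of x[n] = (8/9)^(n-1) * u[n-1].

Time-shifting property: if X(z) = Z{x[n]}, then Z{x[n-d]} = z^(-d) * X(z)
X(z) = z/(z - 8/9) for x[n] = (8/9)^n * u[n]
Z{x[n-1]} = z^(-1) * z/(z - 8/9) = 1/(z - 8/9)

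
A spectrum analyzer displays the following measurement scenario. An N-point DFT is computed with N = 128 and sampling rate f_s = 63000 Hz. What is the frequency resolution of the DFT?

DFT frequency resolution = f_s / N
= 63000 / 128 = 7875/16 Hz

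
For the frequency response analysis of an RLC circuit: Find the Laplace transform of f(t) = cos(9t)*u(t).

Standard pair: cos(wt)*u(t) <-> s/(s^2+w^2)
With w = 9: L{cos(9t)*u(t)} = s/(s^2+81)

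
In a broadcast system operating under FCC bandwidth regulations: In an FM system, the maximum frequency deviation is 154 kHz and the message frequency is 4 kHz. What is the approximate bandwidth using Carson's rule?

Carson's rule: BW = 2*(delta_f + f_m)
= 2*(154 + 4) kHz = 316 kHz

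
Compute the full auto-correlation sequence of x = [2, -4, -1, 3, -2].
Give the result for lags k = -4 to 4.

r_xx[k] = sum_m x[m]*x[m+k], indexed from 0, for k = -4 to 4:
  r_xx[-4] = x[4]*x[0] = -4
  r_xx[-3] = x[3]*x[0] + x[4]*x[1] = 14
  r_xx[-2] = x[2]*x[0] + x[3]*x[1] + x[4]*x[2] = -12
  r_xx[-1] = x[1]*x[0] + x[2]*x[1] + x[3]*x[2] + x[4]*x[3] = -13
  r_xx[0] = x[0]*x[0] + x[1]*x[1] + x[2]*x[2] + x[3]*x[3] + x[4]*x[4] = 34
  r_xx[1] = x[0]*x[1] + x[1]*x[2] + x[2]*x[3] + x[3]*x[4] = -13
  r_xx[2] = x[0]*x[2] + x[1]*x[3] + x[2]*x[4] = -12
  r_xx[3] = x[0]*x[3] + x[1]*x[4] = 14
  r_xx[4] = x[0]*x[4] = -4
r_xx = [-4, 14, -12, -13, 34, -13, -12, 14, -4]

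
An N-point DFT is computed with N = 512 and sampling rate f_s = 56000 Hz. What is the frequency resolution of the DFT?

DFT frequency resolution = f_s / N
= 56000 / 512 = 875/8 Hz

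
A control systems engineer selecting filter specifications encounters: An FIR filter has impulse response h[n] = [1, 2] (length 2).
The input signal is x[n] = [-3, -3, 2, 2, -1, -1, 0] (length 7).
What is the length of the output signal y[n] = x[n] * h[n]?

For linear convolution, the output length is:
len(y) = len(x) + len(h) - 1 = 7 + 2 - 1 = 8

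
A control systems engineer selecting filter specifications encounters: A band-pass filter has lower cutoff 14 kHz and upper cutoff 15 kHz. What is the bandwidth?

Bandwidth = f_high - f_low
= 15 kHz - 14 kHz = 1 kHz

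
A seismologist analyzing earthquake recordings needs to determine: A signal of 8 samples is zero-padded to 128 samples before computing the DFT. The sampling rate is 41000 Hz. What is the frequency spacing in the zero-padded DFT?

Original DFT: N = 8, resolution = f_s/N = 41000/8 = 5125 Hz
Zero-padded DFT: N = 128, resolution = f_s/N = 41000/128 = 5125/16 Hz
Zero-padding interpolates the spectrum (finer frequency grid)
but does NOT improve the true spectral resolution (ability to resolve close frequencies).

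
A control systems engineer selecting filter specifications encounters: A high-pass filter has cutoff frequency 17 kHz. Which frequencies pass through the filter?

A high-pass filter passes all frequencies above the cutoff frequency 17 kHz and attenuates lower frequencies.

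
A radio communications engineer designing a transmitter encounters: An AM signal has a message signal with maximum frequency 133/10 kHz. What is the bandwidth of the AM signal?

In AM (double-sideband), the bandwidth is twice the message frequency.
BW = 2 * f_m = 2 * 133/10 kHz = 133/5 kHz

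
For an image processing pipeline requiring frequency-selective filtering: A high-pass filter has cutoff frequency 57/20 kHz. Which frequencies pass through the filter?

A high-pass filter passes all frequencies above the cutoff frequency 57/20 kHz and attenuates lower frequencies.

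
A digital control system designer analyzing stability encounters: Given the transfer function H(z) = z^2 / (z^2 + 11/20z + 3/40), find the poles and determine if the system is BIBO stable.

Poles are roots of the denominator: z^2 + 11/20z + 3/40 = 0.
Quadratic formula: z = [-(11/20) +/- sqrt((11/20)^2 - 4*(3/40))] / 2
Discriminant = 121/400 - 3/10 = 1/400; sqrt = 1/20.
z = (-11/20 +/- 1/20) / 2 => z = -1/4 or z = -3/10.
|p1| = 1/4, |p2| = 3/10.
For BIBO stability, all poles must lie inside the unit circle (|p| < 1).
System is STABLE since both |p| < 1.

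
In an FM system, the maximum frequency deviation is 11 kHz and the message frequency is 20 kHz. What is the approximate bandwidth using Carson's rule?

Carson's rule: BW = 2*(delta_f + f_m)
= 2*(11 + 20) kHz = 62 kHz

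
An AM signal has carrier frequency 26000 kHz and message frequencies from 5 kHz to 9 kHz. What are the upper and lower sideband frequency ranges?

Upper sideband (USB) = fc + [fm_low, fm_high] = 26000 + [5, 9] = [26005, 26009] kHz
Lower sideband (LSB) = fc - [fm_high, fm_low] = 26000 - [9, 5] = [25991, 25995] kHz
Total occupied spectrum: 25991 kHz to 26009 kHz (plus carrier at 26000 kHz)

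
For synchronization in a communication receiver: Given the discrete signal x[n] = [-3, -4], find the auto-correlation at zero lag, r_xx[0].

The auto-correlation at zero lag r_xx[0] equals the signal energy.
r_xx[0] = sum of x[n]^2 = (-3)^2 + (-4)^2
= 9 + 16 = 25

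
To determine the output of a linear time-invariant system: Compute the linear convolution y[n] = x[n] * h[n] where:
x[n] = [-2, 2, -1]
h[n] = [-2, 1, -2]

y[n] = sum_k x[k]*h[n-k]. Output length = len(x) + len(h) - 1 = 3 + 3 - 1 = 5.
y[0] = -2*-2 = 4
y[1] = 2*-2 + -2*1 = -6
y[2] = -1*-2 + 2*1 + -2*-2 = 8
y[3] = -1*1 + 2*-2 = -5
y[4] = -1*-2 = 2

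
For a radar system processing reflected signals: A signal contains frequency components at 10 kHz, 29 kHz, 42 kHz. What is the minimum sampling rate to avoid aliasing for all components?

The highest frequency component is f_max = 42 kHz.
Nyquist rate = 2 * f_max = 2 * 42 kHz = 84 kHz.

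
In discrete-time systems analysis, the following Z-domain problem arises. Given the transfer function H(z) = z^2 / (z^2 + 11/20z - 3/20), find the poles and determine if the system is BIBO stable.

Poles are roots of the denominator: z^2 + 11/20z - 3/20 = 0.
Quadratic formula: z = [-(11/20) +/- sqrt((11/20)^2 - 4*(-3/20))] / 2
Discriminant = 121/400 + 3/5 = 361/400; sqrt = 19/20.
z = (-11/20 +/- 19/20) / 2 => z = 1/5 or z = -3/4.
|p1| = 3/4, |p2| = 1/5.
For BIBO stability, all poles must lie inside the unit circle (|p| < 1).
System is STABLE since both |p| < 1.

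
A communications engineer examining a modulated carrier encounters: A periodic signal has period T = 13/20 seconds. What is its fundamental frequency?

The fundamental frequency is the reciprocal of the period.
f = 1/T = 1/(13/20) = 20/13 Hz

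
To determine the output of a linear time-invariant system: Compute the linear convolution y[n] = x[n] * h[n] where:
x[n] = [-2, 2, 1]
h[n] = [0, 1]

y[n] = sum_k x[k]*h[n-k]. Output length = len(x) + len(h) - 1 = 3 + 2 - 1 = 4.
y[0] = -2*0 = 0
y[1] = 2*0 + -2*1 = -2
y[2] = 1*0 + 2*1 = 2
y[3] = 1*1 = 1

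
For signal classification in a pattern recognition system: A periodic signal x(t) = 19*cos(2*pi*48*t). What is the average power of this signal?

Average power of A*cos(wt) is A^2/2.
P = 19^2 / 2 = 361/2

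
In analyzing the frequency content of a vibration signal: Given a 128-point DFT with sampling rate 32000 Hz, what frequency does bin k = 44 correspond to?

The frequency of DFT bin k is: f_k = k * f_s / N
f_44 = 44 * 32000 / 128 = 11000 Hz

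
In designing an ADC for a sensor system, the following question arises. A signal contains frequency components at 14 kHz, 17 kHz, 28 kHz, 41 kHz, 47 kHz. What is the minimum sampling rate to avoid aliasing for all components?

The highest frequency component is f_max = 47 kHz.
Nyquist rate = 2 * f_max = 2 * 47 kHz = 94 kHz.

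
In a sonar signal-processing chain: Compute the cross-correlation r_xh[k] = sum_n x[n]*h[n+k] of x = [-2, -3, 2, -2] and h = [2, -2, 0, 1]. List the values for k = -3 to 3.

Both sequences indexed from 0 and zero outside their support.
Lags with overlap: k = -3 to 3.
  r_xh[-3] = x[3]*h[0] = -4
  r_xh[-2] = x[2]*h[0] + x[3]*h[1] = 8
  r_xh[-1] = x[1]*h[0] + x[2]*h[1] + x[3]*h[2] = -10
  r_xh[0] = x[0]*h[0] + x[1]*h[1] + x[2]*h[2] + x[3]*h[3] = 0
  r_xh[1] = x[0]*h[1] + x[1]*h[2] + x[2]*h[3] = 6
  r_xh[2] = x[0]*h[2] + x[1]*h[3] = -3
  r_xh[3] = x[0]*h[3] = -2
r_xh = [-4, 8, -10, 0, 6, -3, -2] (for k = -3, ..., 3)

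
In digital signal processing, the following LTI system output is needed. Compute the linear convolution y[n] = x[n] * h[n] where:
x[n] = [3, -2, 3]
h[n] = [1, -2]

y[n] = sum_k x[k]*h[n-k]. Output length = len(x) + len(h) - 1 = 3 + 2 - 1 = 4.
y[0] = 3*1 = 3
y[1] = -2*1 + 3*-2 = -8
y[2] = 3*1 + -2*-2 = 7
y[3] = 3*-2 = -6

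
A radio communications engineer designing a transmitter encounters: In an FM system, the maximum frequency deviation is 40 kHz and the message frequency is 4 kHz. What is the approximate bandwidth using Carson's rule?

Carson's rule: BW = 2*(delta_f + f_m)
= 2*(40 + 4) kHz = 88 kHz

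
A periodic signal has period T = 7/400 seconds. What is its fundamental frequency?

The fundamental frequency is the reciprocal of the period.
f = 1/T = 1/(7/400) = 400/7 Hz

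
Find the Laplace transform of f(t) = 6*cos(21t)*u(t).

Standard pair: cos(wt)*u(t) <-> s/(s^2+w^2)
With w = 21: L{6*cos(21t)*u(t)} = 6s/(s^2+441)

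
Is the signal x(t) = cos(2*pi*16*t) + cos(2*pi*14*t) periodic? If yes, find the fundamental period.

f1 = 16 Hz, f2 = 14 Hz
Period T1 = 1/16, T2 = 1/14
Ratio T1/T2 = 14/16, which is rational.
The signal is periodic with fundamental period T = 1/GCD(16,14) = 1/2 s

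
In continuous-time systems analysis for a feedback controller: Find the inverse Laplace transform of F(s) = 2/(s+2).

Standard pair: k/(s+a) <-> k*e^(-at)*u(t)
With k=2, a=2: f(t) = 2*e^(-2t)*u(t)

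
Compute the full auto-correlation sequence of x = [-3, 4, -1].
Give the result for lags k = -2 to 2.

r_xx[k] = sum_m x[m]*x[m+k], indexed from 0, for k = -2 to 2:
  r_xx[-2] = x[2]*x[0] = 3
  r_xx[-1] = x[1]*x[0] + x[2]*x[1] = -16
  r_xx[0] = x[0]*x[0] + x[1]*x[1] + x[2]*x[2] = 26
  r_xx[1] = x[0]*x[1] + x[1]*x[2] = -16
  r_xx[2] = x[0]*x[2] = 3
r_xx = [3, -16, 26, -16, 3]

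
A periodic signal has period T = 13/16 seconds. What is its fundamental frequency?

The fundamental frequency is the reciprocal of the period.
f = 1/T = 1/(13/16) = 16/13 Hz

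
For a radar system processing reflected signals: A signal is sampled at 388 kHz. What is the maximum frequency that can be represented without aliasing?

The maximum frequency that can be represented without aliasing
is the Nyquist frequency: f_max = f_s / 2 = 388 kHz / 2 = 194 kHz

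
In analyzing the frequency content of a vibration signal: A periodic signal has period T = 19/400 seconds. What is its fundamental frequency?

The fundamental frequency is the reciprocal of the period.
f = 1/T = 1/(19/400) = 400/19 Hz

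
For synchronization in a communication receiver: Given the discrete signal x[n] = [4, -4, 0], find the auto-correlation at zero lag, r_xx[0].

The auto-correlation at zero lag r_xx[0] equals the signal energy.
r_xx[0] = sum of x[n]^2 = 4^2 + (-4)^2 + 0^2
= 16 + 16 + 0 = 32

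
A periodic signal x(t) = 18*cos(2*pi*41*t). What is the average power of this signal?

Average power of A*cos(wt) is A^2/2.
P = 18^2 / 2 = 324/2 = 162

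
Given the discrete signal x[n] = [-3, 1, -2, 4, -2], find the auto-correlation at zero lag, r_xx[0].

The auto-correlation at zero lag r_xx[0] equals the signal energy.
r_xx[0] = sum of x[n]^2 = (-3)^2 + 1^2 + (-2)^2 + 4^2 + (-2)^2
= 9 + 1 + 4 + 16 + 4 = 34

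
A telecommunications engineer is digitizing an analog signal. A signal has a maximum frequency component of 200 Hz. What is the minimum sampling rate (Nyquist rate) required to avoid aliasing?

By the Nyquist-Shannon sampling theorem,
the minimum sampling rate (Nyquist rate) must be at least 2 * f_max.
Nyquist rate = 2 * 200 Hz = 400 Hz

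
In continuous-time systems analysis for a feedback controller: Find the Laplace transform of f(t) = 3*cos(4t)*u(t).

Standard pair: cos(wt)*u(t) <-> s/(s^2+w^2)
With w = 4: L{3*cos(4t)*u(t)} = 3s/(s^2+16)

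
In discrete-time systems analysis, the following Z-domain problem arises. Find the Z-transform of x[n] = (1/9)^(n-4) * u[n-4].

Time-shifting property: if X(z) = Z{x[n]}, then Z{x[n-d]} = z^(-d) * X(z)
X(z) = z/(z - 1/9) for x[n] = (1/9)^n * u[n]
Z{x[n-4]} = z^(-4) * z/(z - 1/9) = z^(-3)/(z - 1/9)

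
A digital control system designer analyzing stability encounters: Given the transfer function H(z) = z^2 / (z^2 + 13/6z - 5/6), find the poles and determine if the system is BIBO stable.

Poles are roots of the denominator: z^2 + 13/6z - 5/6 = 0.
Quadratic formula: z = [-(13/6) +/- sqrt((13/6)^2 - 4*(-5/6))] / 2
Discriminant = 169/36 + 10/3 = 289/36; sqrt = 17/6.
z = (-13/6 +/- 17/6) / 2 => z = 1/3 or z = -5/2.
|p1| = 5/2, |p2| = 1/3.
For BIBO stability, all poles must lie inside the unit circle (|p| < 1).
System is UNSTABLE since at least one |p| >= 1.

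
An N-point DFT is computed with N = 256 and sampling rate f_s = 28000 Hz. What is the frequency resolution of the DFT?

DFT frequency resolution = f_s / N
= 28000 / 256 = 875/8 Hz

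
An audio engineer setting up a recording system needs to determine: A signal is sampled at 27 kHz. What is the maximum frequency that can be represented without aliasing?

The maximum frequency that can be represented without aliasing
is the Nyquist frequency: f_max = f_s / 2 = 27 kHz / 2 = 27/2 kHz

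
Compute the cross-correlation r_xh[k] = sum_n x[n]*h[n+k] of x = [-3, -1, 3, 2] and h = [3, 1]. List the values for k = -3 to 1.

Both sequences indexed from 0 and zero outside their support.
Lags with overlap: k = -3 to 1.
  r_xh[-3] = x[3]*h[0] = 6
  r_xh[-2] = x[2]*h[0] + x[3]*h[1] = 11
  r_xh[-1] = x[1]*h[0] + x[2]*h[1] = 0
  r_xh[0] = x[0]*h[0] + x[1]*h[1] = -10
  r_xh[1] = x[0]*h[1] = -3
r_xh = [6, 11, 0, -10, -3] (for k = -3, ..., 1)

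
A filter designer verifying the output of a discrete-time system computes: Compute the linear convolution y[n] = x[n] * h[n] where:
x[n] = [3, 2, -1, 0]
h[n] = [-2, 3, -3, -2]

y[n] = sum_k x[k]*h[n-k]. Output length = len(x) + len(h) - 1 = 4 + 4 - 1 = 7.
y[0] = 3*-2 = -6
y[1] = 2*-2 + 3*3 = 5
y[2] = -1*-2 + 2*3 + 3*-3 = -1
y[3] = 0*-2 + -1*3 + 2*-3 + 3*-2 = -15
y[4] = 0*3 + -1*-3 + 2*-2 = -1
y[5] = 0*-3 + -1*-2 = 2
y[6] = 0*-2 = 0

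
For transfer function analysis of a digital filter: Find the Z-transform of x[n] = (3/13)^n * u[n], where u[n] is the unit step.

The Z-transform of a^n * u[n] is z/(z-a) for |z| > |a|.
Here a = 3/13, so X(z) = z/(z - (3/13)) = 13z/(13z - 3)
ROC: |z| > 3/13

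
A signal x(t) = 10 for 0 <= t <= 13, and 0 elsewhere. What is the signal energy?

Energy = integral of |x(t)|^2 dt over the signal duration
= 10^2 * 13 = 100 * 13 = 1300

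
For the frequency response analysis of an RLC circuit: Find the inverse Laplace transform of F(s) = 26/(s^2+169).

Standard pair: w/(s^2+w^2) <-> sin(wt)*u(t)
Recognize w^2 = 169, so w = 13; numerator 26 = 2*13.
f(t) = 2*sin(13t)*u(t)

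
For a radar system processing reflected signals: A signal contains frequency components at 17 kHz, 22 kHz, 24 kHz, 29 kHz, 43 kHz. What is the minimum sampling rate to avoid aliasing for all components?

The highest frequency component is f_max = 43 kHz.
Nyquist rate = 2 * f_max = 2 * 43 kHz = 86 kHz.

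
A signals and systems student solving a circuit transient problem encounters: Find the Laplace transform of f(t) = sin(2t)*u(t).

Standard pair: sin(wt)*u(t) <-> w/(s^2+w^2)
With w = 2: L{sin(2t)*u(t)} = 2/(s^2+4)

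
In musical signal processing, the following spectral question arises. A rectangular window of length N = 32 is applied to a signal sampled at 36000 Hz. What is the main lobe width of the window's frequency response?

For a rectangular window of length N,
the main lobe width in frequency is 2*f_s/N.
= 2*36000/32 = 2250 Hz
This determines the minimum frequency separation for resolving two sinusoids.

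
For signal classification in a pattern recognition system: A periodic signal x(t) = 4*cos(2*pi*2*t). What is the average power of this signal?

Average power of A*cos(wt) is A^2/2.
P = 4^2 / 2 = 16/2 = 8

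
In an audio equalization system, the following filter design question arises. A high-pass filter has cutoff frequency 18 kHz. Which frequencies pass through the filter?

A high-pass filter passes all frequencies above the cutoff frequency 18 kHz and attenuates lower frequencies.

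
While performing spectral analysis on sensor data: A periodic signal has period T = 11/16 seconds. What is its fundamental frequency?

The fundamental frequency is the reciprocal of the period.
f = 1/T = 1/(11/16) = 16/11 Hz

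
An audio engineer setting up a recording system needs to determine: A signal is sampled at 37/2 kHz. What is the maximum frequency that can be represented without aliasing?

The maximum frequency that can be represented without aliasing
is the Nyquist frequency: f_max = f_s / 2 = 37/2 kHz / 2 = 37/4 kHz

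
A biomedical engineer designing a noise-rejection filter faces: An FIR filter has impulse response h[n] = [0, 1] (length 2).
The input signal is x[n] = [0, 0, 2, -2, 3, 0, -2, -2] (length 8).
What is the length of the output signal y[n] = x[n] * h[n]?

For linear convolution, the output length is:
len(y) = len(x) + len(h) - 1 = 8 + 2 - 1 = 9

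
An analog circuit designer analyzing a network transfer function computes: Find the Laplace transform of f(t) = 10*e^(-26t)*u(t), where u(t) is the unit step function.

Standard Laplace transform pair:
e^(-at)*u(t) <-> 1/(s+a)
With a = 26: L{10*e^(-26t)*u(t)} = 10/(s+26), ROC: Re(s) > -26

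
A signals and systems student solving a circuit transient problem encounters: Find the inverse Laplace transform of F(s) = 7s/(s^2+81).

Standard pair: s/(s^2+w^2) <-> cos(wt)*u(t)
With k=7, w=9: f(t) = 7*cos(9t)*u(t)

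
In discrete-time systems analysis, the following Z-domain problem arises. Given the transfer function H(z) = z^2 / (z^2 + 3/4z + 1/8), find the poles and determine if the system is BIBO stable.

Poles are roots of the denominator: z^2 + 3/4z + 1/8 = 0.
Quadratic formula: z = [-(3/4) +/- sqrt((3/4)^2 - 4*(1/8))] / 2
Discriminant = 9/16 - 1/2 = 1/16; sqrt = 1/4.
z = (-3/4 +/- 1/4) / 2 => z = -1/4 or z = -1/2.
|p1| = 1/4, |p2| = 1/2.
For BIBO stability, all poles must lie inside the unit circle (|p| < 1).
System is STABLE since both |p| < 1.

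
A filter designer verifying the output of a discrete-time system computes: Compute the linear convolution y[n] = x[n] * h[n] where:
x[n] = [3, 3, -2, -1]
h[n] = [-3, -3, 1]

y[n] = sum_k x[k]*h[n-k]. Output length = len(x) + len(h) - 1 = 4 + 3 - 1 = 6.
y[0] = 3*-3 = -9
y[1] = 3*-3 + 3*-3 = -18
y[2] = -2*-3 + 3*-3 + 3*1 = 0
y[3] = -1*-3 + -2*-3 + 3*1 = 12
y[4] = -1*-3 + -2*1 = 1
y[5] = -1*1 = -1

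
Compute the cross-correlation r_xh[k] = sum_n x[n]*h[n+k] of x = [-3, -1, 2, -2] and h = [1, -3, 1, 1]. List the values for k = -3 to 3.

Both sequences indexed from 0 and zero outside their support.
Lags with overlap: k = -3 to 3.
  r_xh[-3] = x[3]*h[0] = -2
  r_xh[-2] = x[2]*h[0] + x[3]*h[1] = 8
  r_xh[-1] = x[1]*h[0] + x[2]*h[1] + x[3]*h[2] = -9
  r_xh[0] = x[0]*h[0] + x[1]*h[1] + x[2]*h[2] + x[3]*h[3] = 0
  r_xh[1] = x[0]*h[1] + x[1]*h[2] + x[2]*h[3] = 10
  r_xh[2] = x[0]*h[2] + x[1]*h[3] = -4
  r_xh[3] = x[0]*h[3] = -3
r_xh = [-2, 8, -9, 0, 10, -4, -3] (for k = -3, ..., 3)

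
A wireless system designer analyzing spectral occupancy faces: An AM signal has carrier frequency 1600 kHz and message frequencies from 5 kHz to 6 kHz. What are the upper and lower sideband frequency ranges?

Upper sideband (USB) = fc + [fm_low, fm_high] = 1600 + [5, 6] = [1605, 1606] kHz
Lower sideband (LSB) = fc - [fm_high, fm_low] = 1600 - [6, 5] = [1594, 1595] kHz
Total occupied spectrum: 1594 kHz to 1606 kHz (plus carrier at 1600 kHz)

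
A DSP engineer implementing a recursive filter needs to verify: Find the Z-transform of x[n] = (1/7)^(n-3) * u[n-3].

Time-shifting property: if X(z) = Z{x[n]}, then Z{x[n-d]} = z^(-d) * X(z)
X(z) = z/(z - 1/7) for x[n] = (1/7)^n * u[n]
Z{x[n-3]} = z^(-3) * z/(z - 1/7) = z^(-2)/(z - 1/7)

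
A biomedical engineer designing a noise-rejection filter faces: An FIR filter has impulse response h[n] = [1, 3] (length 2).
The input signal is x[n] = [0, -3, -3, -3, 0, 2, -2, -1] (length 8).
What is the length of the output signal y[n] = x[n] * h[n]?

For linear convolution, the output length is:
len(y) = len(x) + len(h) - 1 = 8 + 2 - 1 = 9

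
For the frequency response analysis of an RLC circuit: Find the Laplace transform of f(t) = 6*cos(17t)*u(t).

Standard pair: cos(wt)*u(t) <-> s/(s^2+w^2)
With w = 17: L{6*cos(17t)*u(t)} = 6s/(s^2+289)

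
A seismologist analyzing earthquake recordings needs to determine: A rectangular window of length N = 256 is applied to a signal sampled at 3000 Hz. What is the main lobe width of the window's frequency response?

For a rectangular window of length N,
the main lobe width in frequency is 2*f_s/N.
= 2*3000/256 = 375/16 Hz
This determines the minimum frequency separation for resolving two sinusoids.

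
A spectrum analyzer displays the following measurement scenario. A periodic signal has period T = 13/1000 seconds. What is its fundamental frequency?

The fundamental frequency is the reciprocal of the period.
f = 1/T = 1/(13/1000) = 1000/13 Hz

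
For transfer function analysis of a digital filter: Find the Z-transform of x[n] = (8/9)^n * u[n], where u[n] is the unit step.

The Z-transform of a^n * u[n] is z/(z-a) for |z| > |a|.
Here a = 8/9, so X(z) = z/(z - (8/9)) = 9z/(9z - 8)
ROC: |z| > 8/9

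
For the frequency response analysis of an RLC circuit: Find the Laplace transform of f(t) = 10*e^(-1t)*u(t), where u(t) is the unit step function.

Standard Laplace transform pair:
e^(-at)*u(t) <-> 1/(s+a)
With a = 1: L{10*e^(-1t)*u(t)} = 10/(s+1), ROC: Re(s) > -1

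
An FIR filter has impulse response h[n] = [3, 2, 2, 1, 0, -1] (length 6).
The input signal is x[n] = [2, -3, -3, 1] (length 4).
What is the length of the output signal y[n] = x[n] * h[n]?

For linear convolution, the output length is:
len(y) = len(x) + len(h) - 1 = 4 + 6 - 1 = 9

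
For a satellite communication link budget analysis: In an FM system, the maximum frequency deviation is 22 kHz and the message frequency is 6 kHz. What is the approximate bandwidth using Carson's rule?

Carson's rule: BW = 2*(delta_f + f_m)
= 2*(22 + 6) kHz = 56 kHz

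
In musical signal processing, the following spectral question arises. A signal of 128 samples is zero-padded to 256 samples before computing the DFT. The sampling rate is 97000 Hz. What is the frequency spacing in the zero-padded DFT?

Original DFT: N = 128, resolution = f_s/N = 97000/128 = 12125/16 Hz
Zero-padded DFT: N = 256, resolution = f_s/N = 97000/256 = 12125/32 Hz
Zero-padding interpolates the spectrum (finer frequency grid)
but does NOT improve the true spectral resolution (ability to resolve close frequencies).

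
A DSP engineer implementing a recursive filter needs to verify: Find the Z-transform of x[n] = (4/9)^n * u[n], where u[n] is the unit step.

The Z-transform of a^n * u[n] is z/(z-a) for |z| > |a|.
Here a = 4/9, so X(z) = z/(z - (4/9)) = 9z/(9z - 4)
ROC: |z| > 4/9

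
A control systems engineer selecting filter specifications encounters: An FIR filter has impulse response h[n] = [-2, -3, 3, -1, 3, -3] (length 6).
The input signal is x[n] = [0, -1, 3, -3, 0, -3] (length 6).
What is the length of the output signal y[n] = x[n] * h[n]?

For linear convolution, the output length is:
len(y) = len(x) + len(h) - 1 = 6 + 6 - 1 = 11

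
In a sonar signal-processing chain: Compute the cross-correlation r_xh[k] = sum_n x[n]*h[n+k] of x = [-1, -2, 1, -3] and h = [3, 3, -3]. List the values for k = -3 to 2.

Both sequences indexed from 0 and zero outside their support.
Lags with overlap: k = -3 to 2.
  r_xh[-3] = x[3]*h[0] = -9
  r_xh[-2] = x[2]*h[0] + x[3]*h[1] = -6
  r_xh[-1] = x[1]*h[0] + x[2]*h[1] + x[3]*h[2] = 6
  r_xh[0] = x[0]*h[0] + x[1]*h[1] + x[2]*h[2] = -12
  r_xh[1] = x[0]*h[1] + x[1]*h[2] = 3
  r_xh[2] = x[0]*h[2] = 3
r_xh = [-9, -6, 6, -12, 3, 3] (for k = -3, ..., 2)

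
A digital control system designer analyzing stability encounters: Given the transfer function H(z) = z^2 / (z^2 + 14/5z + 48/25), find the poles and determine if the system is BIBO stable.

Poles are roots of the denominator: z^2 + 14/5z + 48/25 = 0.
Quadratic formula: z = [-(14/5) +/- sqrt((14/5)^2 - 4*(48/25))] / 2
Discriminant = 196/25 - 192/25 = 4/25; sqrt = 2/5.
z = (-14/5 +/- 2/5) / 2 => z = -6/5 or z = -8/5.
|p1| = 8/5, |p2| = 6/5.
For BIBO stability, all poles must lie inside the unit circle (|p| < 1).
System is UNSTABLE since at least one |p| >= 1.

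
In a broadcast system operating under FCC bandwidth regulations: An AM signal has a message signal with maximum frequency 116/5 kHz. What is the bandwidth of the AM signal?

In AM (double-sideband), the bandwidth is twice the message frequency.
BW = 2 * f_m = 2 * 116/5 kHz = 232/5 kHz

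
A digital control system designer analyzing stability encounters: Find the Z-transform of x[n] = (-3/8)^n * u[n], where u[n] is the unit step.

The Z-transform of a^n * u[n] is z/(z-a) for |z| > |a|.
Here a = -3/8, so X(z) = z/(z - (-3/8)) = 8z/(8z + 3)
ROC: |z| > 3/8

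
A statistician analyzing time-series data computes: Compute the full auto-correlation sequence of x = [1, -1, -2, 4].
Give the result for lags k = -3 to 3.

r_xx[k] = sum_m x[m]*x[m+k], indexed from 0, for k = -3 to 3:
  r_xx[-3] = x[3]*x[0] = 4
  r_xx[-2] = x[2]*x[0] + x[3]*x[1] = -6
  r_xx[-1] = x[1]*x[0] + x[2]*x[1] + x[3]*x[2] = -7
  r_xx[0] = x[0]*x[0] + x[1]*x[1] + x[2]*x[2] + x[3]*x[3] = 22
  r_xx[1] = x[0]*x[1] + x[1]*x[2] + x[2]*x[3] = -7
  r_xx[2] = x[0]*x[2] + x[1]*x[3] = -6
  r_xx[3] = x[0]*x[3] = 4
r_xx = [4, -6, -7, 22, -7, -6, 4]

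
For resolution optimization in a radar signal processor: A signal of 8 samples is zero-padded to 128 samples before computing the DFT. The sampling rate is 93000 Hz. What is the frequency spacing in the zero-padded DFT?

Original DFT: N = 8, resolution = f_s/N = 93000/8 = 11625 Hz
Zero-padded DFT: N = 128, resolution = f_s/N = 93000/128 = 11625/16 Hz
Zero-padding interpolates the spectrum (finer frequency grid)
but does NOT improve the true spectral resolution (ability to resolve close frequencies).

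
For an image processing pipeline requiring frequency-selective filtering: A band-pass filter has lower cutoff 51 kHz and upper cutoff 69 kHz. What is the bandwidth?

Bandwidth = f_high - f_low
= 69 kHz - 51 kHz = 18 kHz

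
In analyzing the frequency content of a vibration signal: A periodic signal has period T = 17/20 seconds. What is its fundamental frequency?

The fundamental frequency is the reciprocal of the period.
f = 1/T = 1/(17/20) = 20/17 Hz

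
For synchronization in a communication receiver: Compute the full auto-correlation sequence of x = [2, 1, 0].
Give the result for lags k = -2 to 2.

r_xx[k] = sum_m x[m]*x[m+k], indexed from 0, for k = -2 to 2:
  r_xx[-2] = x[2]*x[0] = 0
  r_xx[-1] = x[1]*x[0] + x[2]*x[1] = 2
  r_xx[0] = x[0]*x[0] + x[1]*x[1] + x[2]*x[2] = 5
  r_xx[1] = x[0]*x[1] + x[1]*x[2] = 2
  r_xx[2] = x[0]*x[2] = 0
r_xx = [0, 2, 5, 2, 0]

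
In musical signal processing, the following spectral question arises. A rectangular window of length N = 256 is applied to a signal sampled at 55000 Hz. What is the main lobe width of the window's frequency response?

For a rectangular window of length N,
the main lobe width in frequency is 2*f_s/N.
= 2*55000/256 = 6875/16 Hz
This determines the minimum frequency separation for resolving two sinusoids.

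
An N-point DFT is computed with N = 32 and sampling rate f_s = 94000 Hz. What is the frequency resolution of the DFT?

DFT frequency resolution = f_s / N
= 94000 / 32 = 5875/2 Hz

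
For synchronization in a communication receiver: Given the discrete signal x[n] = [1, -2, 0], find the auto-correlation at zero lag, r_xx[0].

The auto-correlation at zero lag r_xx[0] equals the signal energy.
r_xx[0] = sum of x[n]^2 = 1^2 + (-2)^2 + 0^2
= 1 + 4 + 0 = 5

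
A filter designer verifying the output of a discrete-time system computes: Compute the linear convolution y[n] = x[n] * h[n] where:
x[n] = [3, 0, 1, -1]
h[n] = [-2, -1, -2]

y[n] = sum_k x[k]*h[n-k]. Output length = len(x) + len(h) - 1 = 4 + 3 - 1 = 6.
y[0] = 3*-2 = -6
y[1] = 0*-2 + 3*-1 = -3
y[2] = 1*-2 + 0*-1 + 3*-2 = -8
y[3] = -1*-2 + 1*-1 + 0*-2 = 1
y[4] = -1*-1 + 1*-2 = -1
y[5] = -1*-2 = 2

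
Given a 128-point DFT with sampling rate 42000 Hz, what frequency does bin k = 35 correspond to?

The frequency of DFT bin k is: f_k = k * f_s / N
f_35 = 35 * 42000 / 128 = 91875/8 Hz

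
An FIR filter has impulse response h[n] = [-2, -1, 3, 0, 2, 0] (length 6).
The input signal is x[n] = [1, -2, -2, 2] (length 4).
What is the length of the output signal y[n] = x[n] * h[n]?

For linear convolution, the output length is:
len(y) = len(x) + len(h) - 1 = 4 + 6 - 1 = 9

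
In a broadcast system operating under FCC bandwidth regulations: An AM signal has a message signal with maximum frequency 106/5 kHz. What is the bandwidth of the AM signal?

In AM (double-sideband), the bandwidth is twice the message frequency.
BW = 2 * f_m = 2 * 106/5 kHz = 212/5 kHz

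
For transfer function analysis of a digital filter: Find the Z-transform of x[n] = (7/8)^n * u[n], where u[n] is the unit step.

The Z-transform of a^n * u[n] is z/(z-a) for |z| > |a|.
Here a = 7/8, so X(z) = z/(z - (7/8)) = 8z/(8z - 7)
ROC: |z| > 7/8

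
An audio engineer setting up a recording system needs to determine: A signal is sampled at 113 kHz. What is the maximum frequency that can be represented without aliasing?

The maximum frequency that can be represented without aliasing
is the Nyquist frequency: f_max = f_s / 2 = 113 kHz / 2 = 113/2 kHz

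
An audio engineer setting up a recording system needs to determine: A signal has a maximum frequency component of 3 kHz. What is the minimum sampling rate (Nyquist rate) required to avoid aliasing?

By the Nyquist-Shannon sampling theorem,
the minimum sampling rate (Nyquist rate) must be at least 2 * f_max.
Nyquist rate = 2 * 3 kHz = 6 kHz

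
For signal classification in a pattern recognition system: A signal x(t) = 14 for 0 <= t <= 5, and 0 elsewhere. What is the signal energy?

Energy = integral of |x(t)|^2 dt over the signal duration
= 14^2 * 5 = 196 * 5 = 980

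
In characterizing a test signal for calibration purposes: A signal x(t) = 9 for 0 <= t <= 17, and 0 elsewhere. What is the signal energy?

Energy = integral of |x(t)|^2 dt over the signal duration
= 9^2 * 17 = 81 * 17 = 1377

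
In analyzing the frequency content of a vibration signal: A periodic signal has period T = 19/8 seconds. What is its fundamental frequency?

The fundamental frequency is the reciprocal of the period.
f = 1/T = 1/(19/8) = 8/19 Hz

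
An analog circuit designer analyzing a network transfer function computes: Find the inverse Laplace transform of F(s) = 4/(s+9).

Standard pair: k/(s+a) <-> k*e^(-at)*u(t)
With k=4, a=9: f(t) = 4*e^(-9t)*u(t)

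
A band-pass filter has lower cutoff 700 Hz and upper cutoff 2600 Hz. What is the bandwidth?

Bandwidth = f_high - f_low
= 2600 Hz - 700 Hz = 1900 Hz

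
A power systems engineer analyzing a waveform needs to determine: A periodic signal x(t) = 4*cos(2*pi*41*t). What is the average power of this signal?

Average power of A*cos(wt) is A^2/2.
P = 4^2 / 2 = 16/2 = 8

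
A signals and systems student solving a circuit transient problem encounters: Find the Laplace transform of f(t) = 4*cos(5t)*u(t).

Standard pair: cos(wt)*u(t) <-> s/(s^2+w^2)
With w = 5: L{4*cos(5t)*u(t)} = 4s/(s^2+25)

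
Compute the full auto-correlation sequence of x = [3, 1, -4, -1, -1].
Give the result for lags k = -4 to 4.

r_xx[k] = sum_m x[m]*x[m+k], indexed from 0, for k = -4 to 4:
  r_xx[-4] = x[4]*x[0] = -3
  r_xx[-3] = x[3]*x[0] + x[4]*x[1] = -4
  r_xx[-2] = x[2]*x[0] + x[3]*x[1] + x[4]*x[2] = -9
  r_xx[-1] = x[1]*x[0] + x[2]*x[1] + x[3]*x[2] + x[4]*x[3] = 4
  r_xx[0] = x[0]*x[0] + x[1]*x[1] + x[2]*x[2] + x[3]*x[3] + x[4]*x[4] = 28
  r_xx[1] = x[0]*x[1] + x[1]*x[2] + x[2]*x[3] + x[3]*x[4] = 4
  r_xx[2] = x[0]*x[2] + x[1]*x[3] + x[2]*x[4] = -9
  r_xx[3] = x[0]*x[3] + x[1]*x[4] = -4
  r_xx[4] = x[0]*x[4] = -3
r_xx = [-3, -4, -9, 4, 28, 4, -9, -4, -3]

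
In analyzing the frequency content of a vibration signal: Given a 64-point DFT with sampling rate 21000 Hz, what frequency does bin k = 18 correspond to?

The frequency of DFT bin k is: f_k = k * f_s / N
f_18 = 18 * 21000 / 64 = 23625/4 Hz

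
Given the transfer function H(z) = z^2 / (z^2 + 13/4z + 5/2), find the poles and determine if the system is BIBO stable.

Poles are roots of the denominator: z^2 + 13/4z + 5/2 = 0.
Quadratic formula: z = [-(13/4) +/- sqrt((13/4)^2 - 4*(5/2))] / 2
Discriminant = 169/16 - 10 = 9/16; sqrt = 3/4.
z = (-13/4 +/- 3/4) / 2 => z = -5/4 or z = -2.
|p1| = 2, |p2| = 5/4.
For BIBO stability, all poles must lie inside the unit circle (|p| < 1).
System is UNSTABLE since at least one |p| >= 1.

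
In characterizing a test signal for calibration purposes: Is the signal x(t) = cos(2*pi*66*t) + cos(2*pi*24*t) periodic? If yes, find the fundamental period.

f1 = 66 Hz, f2 = 24 Hz
Period T1 = 1/66, T2 = 1/24
Ratio T1/T2 = 24/66, which is rational.
The signal is periodic with fundamental period T = 1/GCD(66,24) = 1/6 s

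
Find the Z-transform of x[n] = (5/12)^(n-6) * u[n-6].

Time-shifting property: if X(z) = Z{x[n]}, then Z{x[n-d]} = z^(-d) * X(z)
X(z) = z/(z - 5/12) for x[n] = (5/12)^n * u[n]
Z{x[n-6]} = z^(-6) * z/(z - 5/12) = z^(-5)/(z - 5/12)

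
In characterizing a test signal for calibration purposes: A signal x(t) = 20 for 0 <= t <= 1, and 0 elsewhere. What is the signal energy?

Energy = integral of |x(t)|^2 dt over the signal duration
= 20^2 * 1 = 400 * 1 = 400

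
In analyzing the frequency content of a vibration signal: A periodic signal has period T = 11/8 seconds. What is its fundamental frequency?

The fundamental frequency is the reciprocal of the period.
f = 1/T = 1/(11/8) = 8/11 Hz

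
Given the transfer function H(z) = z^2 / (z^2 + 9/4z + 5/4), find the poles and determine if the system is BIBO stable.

Poles are roots of the denominator: z^2 + 9/4z + 5/4 = 0.
Quadratic formula: z = [-(9/4) +/- sqrt((9/4)^2 - 4*(5/4))] / 2
Discriminant = 81/16 - 5 = 1/16; sqrt = 1/4.
z = (-9/4 +/- 1/4) / 2 => z = -1 or z = -5/4.
|p1| = 1, |p2| = 5/4.
For BIBO stability, all poles must lie inside the unit circle (|p| < 1).
System is UNSTABLE since at least one |p| >= 1.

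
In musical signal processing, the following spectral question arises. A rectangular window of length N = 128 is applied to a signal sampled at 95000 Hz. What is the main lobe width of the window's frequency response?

For a rectangular window of length N,
the main lobe width in frequency is 2*f_s/N.
= 2*95000/128 = 11875/8 Hz
This determines the minimum frequency separation for resolving two sinusoids.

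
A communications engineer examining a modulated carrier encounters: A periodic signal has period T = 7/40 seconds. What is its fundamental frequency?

The fundamental frequency is the reciprocal of the period.
f = 1/T = 1/(7/40) = 40/7 Hz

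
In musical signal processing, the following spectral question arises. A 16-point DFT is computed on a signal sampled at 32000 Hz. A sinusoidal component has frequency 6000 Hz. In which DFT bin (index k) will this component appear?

DFT frequency resolution = f_s/N = 32000/16 = 2000 Hz
Bin index k = f_signal / resolution = 6000 / 2000 = 3
The signal frequency 6000 Hz falls in DFT bin k = 3.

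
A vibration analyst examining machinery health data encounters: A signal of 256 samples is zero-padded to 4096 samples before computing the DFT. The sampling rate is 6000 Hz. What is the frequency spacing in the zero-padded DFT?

Original DFT: N = 256, resolution = f_s/N = 6000/256 = 375/16 Hz
Zero-padded DFT: N = 4096, resolution = f_s/N = 6000/4096 = 375/256 Hz
Zero-padding interpolates the spectrum (finer frequency grid)
but does NOT improve the true spectral resolution (ability to resolve close frequencies).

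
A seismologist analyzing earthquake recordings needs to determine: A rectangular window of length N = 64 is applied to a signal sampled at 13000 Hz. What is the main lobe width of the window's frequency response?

For a rectangular window of length N,
the main lobe width in frequency is 2*f_s/N.
= 2*13000/64 = 1625/4 Hz
This determines the minimum frequency separation for resolving two sinusoids.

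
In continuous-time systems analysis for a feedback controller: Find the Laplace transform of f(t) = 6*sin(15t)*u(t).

Standard pair: sin(wt)*u(t) <-> w/(s^2+w^2)
With w = 15: L{6*sin(15t)*u(t)} = 90/(s^2+225)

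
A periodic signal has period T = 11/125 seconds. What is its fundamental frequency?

The fundamental frequency is the reciprocal of the period.
f = 1/T = 1/(11/125) = 125/11 Hz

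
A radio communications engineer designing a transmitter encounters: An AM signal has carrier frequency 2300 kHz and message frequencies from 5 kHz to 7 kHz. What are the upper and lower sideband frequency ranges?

Upper sideband (USB) = fc + [fm_low, fm_high] = 2300 + [5, 7] = [2305, 2307] kHz
Lower sideband (LSB) = fc - [fm_high, fm_low] = 2300 - [7, 5] = [2293, 2295] kHz
Total occupied spectrum: 2293 kHz to 2307 kHz (plus carrier at 2300 kHz)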